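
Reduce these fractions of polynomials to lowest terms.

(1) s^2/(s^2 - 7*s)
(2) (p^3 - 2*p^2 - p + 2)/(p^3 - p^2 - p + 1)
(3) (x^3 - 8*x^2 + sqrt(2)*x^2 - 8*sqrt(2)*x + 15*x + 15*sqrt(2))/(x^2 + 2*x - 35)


(1) = s/(s - 7)
(2) = (p - 2)/(p - 1)
(3) = (x^2 + x*(-3 + sqrt(2)) - 3*sqrt(2))/(x + 7)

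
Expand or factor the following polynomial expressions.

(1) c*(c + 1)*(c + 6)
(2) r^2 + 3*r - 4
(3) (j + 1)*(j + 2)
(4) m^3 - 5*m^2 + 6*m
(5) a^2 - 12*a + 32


(1) = c^3 + 7*c^2 + 6*c
(2) = (r - 1)*(r + 4)
(3) = j^2 + 3*j + 2
(4) = m*(m - 3)*(m - 2)
(5) = (a - 8)*(a - 4)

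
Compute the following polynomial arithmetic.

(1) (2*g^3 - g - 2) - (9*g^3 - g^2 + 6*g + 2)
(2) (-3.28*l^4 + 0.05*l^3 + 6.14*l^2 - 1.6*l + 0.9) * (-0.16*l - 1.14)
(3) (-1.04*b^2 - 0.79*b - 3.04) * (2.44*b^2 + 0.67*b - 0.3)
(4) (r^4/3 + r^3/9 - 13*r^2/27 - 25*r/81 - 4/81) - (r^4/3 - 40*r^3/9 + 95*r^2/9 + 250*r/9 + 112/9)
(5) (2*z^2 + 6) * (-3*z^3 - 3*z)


(1) = -7*g^3 + g^2 - 7*g - 4
(2) = 0.5248*l^5 + 3.7312*l^4 - 1.0394*l^3 - 6.7436*l^2 + 1.68*l - 1.026
(3) = -2.5376*b^4 - 2.6244*b^3 - 7.6349*b^2 - 1.7998*b + 0.912
(4) = 41*r^3/9 - 298*r^2/27 - 2275*r/81 - 1012/81
(5) = -6*z^5 - 24*z^3 - 18*z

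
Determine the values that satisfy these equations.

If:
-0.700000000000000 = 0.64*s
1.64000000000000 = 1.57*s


Then:
No Solution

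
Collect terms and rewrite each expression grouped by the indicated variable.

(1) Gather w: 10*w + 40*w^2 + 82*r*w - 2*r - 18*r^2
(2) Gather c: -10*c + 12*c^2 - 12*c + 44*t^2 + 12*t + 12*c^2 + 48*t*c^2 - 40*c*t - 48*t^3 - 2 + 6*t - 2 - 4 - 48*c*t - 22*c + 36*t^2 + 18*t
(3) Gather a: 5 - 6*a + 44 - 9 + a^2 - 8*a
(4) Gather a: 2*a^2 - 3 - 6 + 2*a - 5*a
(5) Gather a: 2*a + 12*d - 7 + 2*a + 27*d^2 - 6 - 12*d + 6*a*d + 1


(1) = -18*r^2 - 2*r + 40*w^2 + w*(82*r + 10)
(2) = c^2*(48*t + 24) + c*(-88*t - 44) - 48*t^3 + 80*t^2 + 36*t - 8
(3) = a^2 - 14*a + 40
(4) = 2*a^2 - 3*a - 9
(5) = a*(6*d + 4) + 27*d^2 - 12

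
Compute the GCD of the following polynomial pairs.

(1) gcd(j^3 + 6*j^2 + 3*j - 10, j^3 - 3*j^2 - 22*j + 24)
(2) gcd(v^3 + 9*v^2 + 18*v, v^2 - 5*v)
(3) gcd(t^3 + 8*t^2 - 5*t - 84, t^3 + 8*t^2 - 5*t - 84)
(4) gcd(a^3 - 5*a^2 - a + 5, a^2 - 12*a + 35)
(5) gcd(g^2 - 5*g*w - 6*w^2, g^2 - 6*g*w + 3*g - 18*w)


(1) = gcd((j - 1)*(j + 2)*(j + 5), (j - 6)*(j - 1)*(j + 4)) = j - 1
(2) = v
(3) = gcd((t - 3)*(t + 4)*(t + 7), (t - 3)*(t + 4)*(t + 7)) = t^3 + 8*t^2 - 5*t - 84
(4) = gcd((a - 5)*(a - 1)*(a + 1), (a - 7)*(a - 5)) = a - 5
(5) = gcd((g - 6*w)*(g + w), (g + 3)*(g - 6*w)) = -g + 6*w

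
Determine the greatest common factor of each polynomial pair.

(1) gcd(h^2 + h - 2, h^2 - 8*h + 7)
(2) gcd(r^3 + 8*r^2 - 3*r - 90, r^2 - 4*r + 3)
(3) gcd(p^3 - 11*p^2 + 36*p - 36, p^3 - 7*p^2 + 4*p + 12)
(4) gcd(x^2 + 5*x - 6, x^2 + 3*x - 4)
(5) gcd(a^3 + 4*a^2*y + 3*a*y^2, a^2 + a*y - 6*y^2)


(1) = gcd((h - 1)*(h + 2), (h - 7)*(h - 1)) = h - 1
(2) = gcd((r - 3)*(r + 5)*(r + 6), (r - 3)*(r - 1)) = r - 3
(3) = gcd((p - 6)*(p - 3)*(p - 2), (p - 6)*(p - 2)*(p + 1)) = p^2 - 8*p + 12
(4) = gcd((x - 1)*(x + 6), (x - 1)*(x + 4)) = x - 1
(5) = gcd(a*(a + y)*(a + 3*y), (a - 2*y)*(a + 3*y)) = a + 3*y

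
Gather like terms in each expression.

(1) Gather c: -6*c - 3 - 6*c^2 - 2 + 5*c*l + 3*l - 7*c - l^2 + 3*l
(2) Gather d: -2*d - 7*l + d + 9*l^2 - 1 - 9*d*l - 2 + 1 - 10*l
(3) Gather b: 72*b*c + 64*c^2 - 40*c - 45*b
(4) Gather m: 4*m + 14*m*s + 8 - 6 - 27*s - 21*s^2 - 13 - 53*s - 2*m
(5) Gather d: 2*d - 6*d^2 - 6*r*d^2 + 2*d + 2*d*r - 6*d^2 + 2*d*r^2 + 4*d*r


(1) = -6*c^2 + c*(5*l - 13) - l^2 + 6*l - 5
(2) = d*(-9*l - 1) + 9*l^2 - 17*l - 2
(3) = b*(72*c - 45) + 64*c^2 - 40*c
(4) = m*(14*s + 2) - 21*s^2 - 80*s - 11
(5) = d^2*(-6*r - 12) + d*(2*r^2 + 6*r + 4)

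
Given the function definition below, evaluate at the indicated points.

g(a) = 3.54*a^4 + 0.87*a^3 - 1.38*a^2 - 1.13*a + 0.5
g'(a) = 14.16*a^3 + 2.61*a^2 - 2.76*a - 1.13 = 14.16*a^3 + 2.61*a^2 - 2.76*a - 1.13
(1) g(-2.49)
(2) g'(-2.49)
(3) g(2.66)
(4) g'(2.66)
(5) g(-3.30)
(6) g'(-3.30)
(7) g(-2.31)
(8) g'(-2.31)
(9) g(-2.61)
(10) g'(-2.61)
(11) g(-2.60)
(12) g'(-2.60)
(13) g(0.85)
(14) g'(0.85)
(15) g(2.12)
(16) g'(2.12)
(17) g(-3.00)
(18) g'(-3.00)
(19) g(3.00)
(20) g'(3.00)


(1) = 117.41
(2) = -196.68
(3) = 181.33
(4) = 276.50
(5) = 377.75
(6) = -472.47
(7) = 85.82
(8) = -155.37
(9) = 142.85
(10) = -227.91
(11) = 140.59
(12) = -225.19
(13) = 0.92
(14) = 7.11
(15) = 71.70
(16) = 139.67
(17) = 254.72
(18) = -351.68
(19) = 294.92
(20) = 396.40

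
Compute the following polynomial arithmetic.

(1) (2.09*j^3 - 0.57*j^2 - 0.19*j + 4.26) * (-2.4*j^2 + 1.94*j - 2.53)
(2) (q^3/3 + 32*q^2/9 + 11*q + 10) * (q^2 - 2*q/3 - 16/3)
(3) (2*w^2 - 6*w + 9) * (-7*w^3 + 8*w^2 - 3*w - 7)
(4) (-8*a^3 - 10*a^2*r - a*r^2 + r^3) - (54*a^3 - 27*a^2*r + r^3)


(1) = -5.016*j^5 + 5.4226*j^4 - 5.9375*j^3 - 9.1505*j^2 + 8.7451*j - 10.7778
(2) = q^5/3 + 10*q^4/3 + 185*q^3/27 - 440*q^2/27 - 196*q/3 - 160/3
(3) = -14*w^5 + 58*w^4 - 117*w^3 + 76*w^2 + 15*w - 63
(4) = -62*a^3 + 17*a^2*r - a*r^2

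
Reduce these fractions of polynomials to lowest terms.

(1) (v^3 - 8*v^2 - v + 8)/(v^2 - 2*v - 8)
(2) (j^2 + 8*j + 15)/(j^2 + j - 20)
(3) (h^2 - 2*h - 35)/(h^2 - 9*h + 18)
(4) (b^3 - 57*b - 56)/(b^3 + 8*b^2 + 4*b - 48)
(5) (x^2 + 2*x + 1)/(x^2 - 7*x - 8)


(1) = (v^3 - 8*v^2 - v + 8)/(v^2 - 2*v - 8)
(2) = (j + 3)/(j - 4)
(3) = (h^2 - 2*h - 35)/(h^2 - 9*h + 18)
(4) = (b^3 - 57*b - 56)/(b^3 + 8*b^2 + 4*b - 48)
(5) = (x + 1)/(x - 8)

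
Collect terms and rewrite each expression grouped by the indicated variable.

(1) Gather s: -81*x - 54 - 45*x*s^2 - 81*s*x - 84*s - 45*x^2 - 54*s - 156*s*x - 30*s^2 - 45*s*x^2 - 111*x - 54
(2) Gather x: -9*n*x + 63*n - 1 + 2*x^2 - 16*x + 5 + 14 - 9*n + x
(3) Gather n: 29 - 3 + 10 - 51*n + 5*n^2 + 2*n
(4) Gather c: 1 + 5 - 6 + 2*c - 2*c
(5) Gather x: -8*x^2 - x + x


(1) = s^2*(-45*x - 30) + s*(-45*x^2 - 237*x - 138) - 45*x^2 - 192*x - 108
(2) = 54*n + 2*x^2 + x*(-9*n - 15) + 18
(3) = 5*n^2 - 49*n + 36
(4) = 0
(5) = -8*x^2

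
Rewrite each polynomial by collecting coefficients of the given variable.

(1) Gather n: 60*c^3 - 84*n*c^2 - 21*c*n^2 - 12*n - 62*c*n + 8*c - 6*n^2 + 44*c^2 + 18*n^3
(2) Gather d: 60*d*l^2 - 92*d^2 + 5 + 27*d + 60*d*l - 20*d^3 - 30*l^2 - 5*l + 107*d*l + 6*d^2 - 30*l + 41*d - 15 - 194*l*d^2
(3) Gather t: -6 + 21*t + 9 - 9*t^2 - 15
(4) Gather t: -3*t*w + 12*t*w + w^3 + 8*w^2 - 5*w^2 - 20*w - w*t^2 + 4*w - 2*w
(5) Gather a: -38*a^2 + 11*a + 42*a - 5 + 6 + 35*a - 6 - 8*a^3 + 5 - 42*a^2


(1) = 60*c^3 + 44*c^2 + 8*c + 18*n^3 + n^2*(-21*c - 6) + n*(-84*c^2 - 62*c - 12)
(2) = -20*d^3 + d^2*(-194*l - 86) + d*(60*l^2 + 167*l + 68) - 30*l^2 - 35*l - 10
(3) = -9*t^2 + 21*t - 12
(4) = -t^2*w + 9*t*w + w^3 + 3*w^2 - 18*w
(5) = -8*a^3 - 80*a^2 + 88*a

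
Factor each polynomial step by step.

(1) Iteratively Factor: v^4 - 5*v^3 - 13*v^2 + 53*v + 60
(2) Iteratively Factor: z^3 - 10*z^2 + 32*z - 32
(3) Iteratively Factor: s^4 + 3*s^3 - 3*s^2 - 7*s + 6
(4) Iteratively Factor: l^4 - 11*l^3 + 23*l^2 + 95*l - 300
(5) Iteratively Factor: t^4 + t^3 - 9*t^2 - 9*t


(1) = (v - 4)*(v^3 - v^2 - 17*v - 15) = (v - 4)*(v + 1)*(v^2 - 2*v - 15) = (v - 4)*(v + 1)*(v + 3)*(v - 5)
(2) = (z - 4)*(z^2 - 6*z + 8) = (z - 4)^2*(z - 2)
(3) = (s + 3)*(s^3 - 3*s + 2) = (s - 1)*(s + 3)*(s^2 + s - 2) = (s - 1)^2*(s + 3)*(s + 2)
(4) = (l + 3)*(l^3 - 14*l^2 + 65*l - 100) = (l - 5)*(l + 3)*(l^2 - 9*l + 20) = (l - 5)^2*(l + 3)*(l - 4)
(5) = (t + 1)*(t^3 - 9*t) = (t - 3)*(t + 1)*(t^2 + 3*t) = (t - 3)*(t + 1)*(t + 3)*(t)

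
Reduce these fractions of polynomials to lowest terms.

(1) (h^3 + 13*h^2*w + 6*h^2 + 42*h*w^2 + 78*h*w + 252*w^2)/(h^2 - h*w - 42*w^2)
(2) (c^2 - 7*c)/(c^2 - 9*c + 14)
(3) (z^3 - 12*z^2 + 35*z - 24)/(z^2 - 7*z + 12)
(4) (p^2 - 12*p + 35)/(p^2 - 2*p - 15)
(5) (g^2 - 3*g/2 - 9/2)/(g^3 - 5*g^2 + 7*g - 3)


(1) = (-h^2 - 7*h*w - 6*h - 42*w)/(-h + 7*w)
(2) = c/(c - 2)
(3) = (z^2 - 9*z + 8)/(z - 4)
(4) = (p - 7)/(p + 3)
(5) = (2*g + 3)/(2*g^2 - 4*g + 2)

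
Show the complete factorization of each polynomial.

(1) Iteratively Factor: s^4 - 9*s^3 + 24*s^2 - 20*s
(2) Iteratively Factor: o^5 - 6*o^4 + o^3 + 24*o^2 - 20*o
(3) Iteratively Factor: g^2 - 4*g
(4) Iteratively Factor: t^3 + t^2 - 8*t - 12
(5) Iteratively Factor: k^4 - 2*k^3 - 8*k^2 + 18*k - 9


(1) = (s)*(s^3 - 9*s^2 + 24*s - 20) = s*(s - 2)*(s^2 - 7*s + 10) = s*(s - 5)*(s - 2)*(s - 2)
(2) = (o - 2)*(o^4 - 4*o^3 - 7*o^2 + 10*o) = (o - 2)*(o + 2)*(o^3 - 6*o^2 + 5*o) = (o - 2)*(o - 1)*(o + 2)*(o^2 - 5*o) = (o - 5)*(o - 2)*(o - 1)*(o + 2)*(o)
(3) = (g)*(g - 4)
(4) = (t + 2)*(t^2 - t - 6) = (t - 3)*(t + 2)*(t + 2)
(5) = (k - 3)*(k^3 + k^2 - 5*k + 3) = (k - 3)*(k - 1)*(k^2 + 2*k - 3) = (k - 3)*(k - 1)^2*(k + 3)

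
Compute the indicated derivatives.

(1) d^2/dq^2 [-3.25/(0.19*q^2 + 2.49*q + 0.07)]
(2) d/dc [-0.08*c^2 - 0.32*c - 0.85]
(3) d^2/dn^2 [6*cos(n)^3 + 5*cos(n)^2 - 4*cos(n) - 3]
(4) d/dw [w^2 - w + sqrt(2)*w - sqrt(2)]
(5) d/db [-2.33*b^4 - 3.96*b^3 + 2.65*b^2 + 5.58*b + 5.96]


(1) = (0.23465*q^2 + 3.07515*q - 3.25*(0.38*q + 2.49)*(0.76*q + 4.98) + 0.08645)/(0.19*q^2 + 2.49*q + 0.07)^3
(2) = -0.16*c - 0.32
(3) = -cos(n)/2 - 10*cos(2*n) - 27*cos(3*n)/2
(4) = 2*w - 1 + sqrt(2)
(5) = -9.32*b^3 - 11.88*b^2 + 5.3*b + 5.58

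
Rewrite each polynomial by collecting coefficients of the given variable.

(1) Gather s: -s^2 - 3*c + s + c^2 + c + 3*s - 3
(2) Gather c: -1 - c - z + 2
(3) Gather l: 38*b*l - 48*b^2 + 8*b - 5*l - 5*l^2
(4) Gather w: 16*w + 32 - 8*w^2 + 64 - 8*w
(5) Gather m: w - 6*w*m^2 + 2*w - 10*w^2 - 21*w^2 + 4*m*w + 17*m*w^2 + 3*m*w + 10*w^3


(1) = c^2 - 2*c - s^2 + 4*s - 3
(2) = -c - z + 1
(3) = -48*b^2 + 8*b - 5*l^2 + l*(38*b - 5)
(4) = -8*w^2 + 8*w + 96
(5) = -6*m^2*w + m*(17*w^2 + 7*w) + 10*w^3 - 31*w^2 + 3*w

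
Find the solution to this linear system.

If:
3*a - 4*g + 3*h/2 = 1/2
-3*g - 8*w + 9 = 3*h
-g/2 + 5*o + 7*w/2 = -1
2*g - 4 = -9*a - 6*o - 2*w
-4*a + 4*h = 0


Then:
a = 2593/4377
g = 790/1459
h = 2593/4377
o = -1855/2918
w = 1021/1459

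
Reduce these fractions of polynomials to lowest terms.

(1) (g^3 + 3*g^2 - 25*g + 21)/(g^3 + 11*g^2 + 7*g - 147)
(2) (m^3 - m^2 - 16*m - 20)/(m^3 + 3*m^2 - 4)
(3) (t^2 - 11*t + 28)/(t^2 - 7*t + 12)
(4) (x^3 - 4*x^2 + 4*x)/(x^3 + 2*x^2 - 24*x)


(1) = (g - 1)/(g + 7)
(2) = (m - 5)/(m - 1)
(3) = (t - 7)/(t - 3)
(4) = (x^2 - 4*x + 4)/(x^2 + 2*x - 24)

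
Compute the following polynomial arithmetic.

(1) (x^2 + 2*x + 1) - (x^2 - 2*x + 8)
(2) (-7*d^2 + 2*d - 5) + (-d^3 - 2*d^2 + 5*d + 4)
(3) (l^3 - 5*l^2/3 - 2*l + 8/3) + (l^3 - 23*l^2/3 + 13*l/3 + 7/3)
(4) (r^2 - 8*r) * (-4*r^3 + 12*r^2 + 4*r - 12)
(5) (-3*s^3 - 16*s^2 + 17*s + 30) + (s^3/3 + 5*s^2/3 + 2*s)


(1) = 4*x - 7
(2) = -d^3 - 9*d^2 + 7*d - 1
(3) = 2*l^3 - 28*l^2/3 + 7*l/3 + 5
(4) = -4*r^5 + 44*r^4 - 92*r^3 - 44*r^2 + 96*r
(5) = -8*s^3/3 - 43*s^2/3 + 19*s + 30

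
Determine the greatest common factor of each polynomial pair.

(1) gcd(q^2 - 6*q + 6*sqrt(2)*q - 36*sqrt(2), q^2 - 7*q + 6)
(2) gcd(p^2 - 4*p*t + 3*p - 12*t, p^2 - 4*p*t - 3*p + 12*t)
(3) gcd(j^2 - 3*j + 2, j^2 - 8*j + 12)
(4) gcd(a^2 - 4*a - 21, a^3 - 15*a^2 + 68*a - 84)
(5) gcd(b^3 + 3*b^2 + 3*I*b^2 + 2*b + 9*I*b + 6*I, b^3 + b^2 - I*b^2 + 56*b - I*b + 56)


(1) = q - 6
(2) = p - 4*t
(3) = j - 2
(4) = a - 7
(5) = b + 1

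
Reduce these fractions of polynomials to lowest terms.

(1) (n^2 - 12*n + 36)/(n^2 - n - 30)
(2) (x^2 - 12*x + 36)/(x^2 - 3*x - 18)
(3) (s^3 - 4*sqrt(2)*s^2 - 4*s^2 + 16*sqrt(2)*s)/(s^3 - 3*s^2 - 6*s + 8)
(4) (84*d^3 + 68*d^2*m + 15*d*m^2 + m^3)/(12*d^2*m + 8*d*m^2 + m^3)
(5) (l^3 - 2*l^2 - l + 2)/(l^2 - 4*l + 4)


(1) = (n - 6)/(n + 5)
(2) = (x - 6)/(x + 3)
(3) = (s^2 - 4*sqrt(2)*s)/(s^2 + s - 2)
(4) = (7*d + m)/m
(5) = (l^2 - 1)/(l - 2)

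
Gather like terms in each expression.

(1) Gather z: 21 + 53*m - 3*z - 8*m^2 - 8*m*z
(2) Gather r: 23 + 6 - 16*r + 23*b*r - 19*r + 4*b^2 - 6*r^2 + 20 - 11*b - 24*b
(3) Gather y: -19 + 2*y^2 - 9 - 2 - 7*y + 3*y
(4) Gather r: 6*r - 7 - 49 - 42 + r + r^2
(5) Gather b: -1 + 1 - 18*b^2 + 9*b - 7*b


(1) = -8*m^2 + 53*m + z*(-8*m - 3) + 21
(2) = 4*b^2 - 35*b - 6*r^2 + r*(23*b - 35) + 49
(3) = 2*y^2 - 4*y - 30
(4) = r^2 + 7*r - 98
(5) = -18*b^2 + 2*b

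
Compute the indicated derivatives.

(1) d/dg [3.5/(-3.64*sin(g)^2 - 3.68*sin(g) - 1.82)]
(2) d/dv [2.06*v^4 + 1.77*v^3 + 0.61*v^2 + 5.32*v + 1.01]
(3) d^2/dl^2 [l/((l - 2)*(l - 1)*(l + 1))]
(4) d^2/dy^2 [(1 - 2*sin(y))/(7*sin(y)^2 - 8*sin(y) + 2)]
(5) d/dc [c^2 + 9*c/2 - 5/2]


(1) = (25.48*sin(g) + 12.88)*cos(g)/(3.64*sin(g)^2 + 3.68*sin(g) + 1.82)^2
(2) = 8.24*v^3 + 5.31*v^2 + 1.22*v + 5.32
(3) = 2*(3*l^5 - 6*l^4 + 5*l^3 - 12*l^2 + 12*l + 2)/(l^9 - 6*l^8 + 9*l^7 + 10*l^6 - 33*l^5 + 6*l^4 + 35*l^3 - 18*l^2 - 12*l + 8)
(4) = 2*(49*sin(y)^5 - 42*sin(y)^4 - 98*sin(y)^3 + 159*sin(y)^2 - 88*sin(y) + 18)/(7*sin(y)^2 - 8*sin(y) + 2)^3
(5) = 2*c + 9/2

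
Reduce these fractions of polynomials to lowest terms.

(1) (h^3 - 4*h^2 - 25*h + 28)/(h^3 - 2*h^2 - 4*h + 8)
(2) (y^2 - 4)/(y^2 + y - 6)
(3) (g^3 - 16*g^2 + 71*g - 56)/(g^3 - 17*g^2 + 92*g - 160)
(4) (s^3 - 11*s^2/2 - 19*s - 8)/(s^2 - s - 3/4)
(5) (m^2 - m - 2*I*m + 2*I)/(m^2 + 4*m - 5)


(1) = (h^3 - 4*h^2 - 25*h + 28)/(h^3 - 2*h^2 - 4*h + 8)
(2) = (y + 2)/(y + 3)
(3) = (g^2 - 8*g + 7)/(g^2 - 9*g + 20)
(4) = (2*s^2 - 12*s - 32)/(2*s - 3)
(5) = (m - 2*I)/(m + 5)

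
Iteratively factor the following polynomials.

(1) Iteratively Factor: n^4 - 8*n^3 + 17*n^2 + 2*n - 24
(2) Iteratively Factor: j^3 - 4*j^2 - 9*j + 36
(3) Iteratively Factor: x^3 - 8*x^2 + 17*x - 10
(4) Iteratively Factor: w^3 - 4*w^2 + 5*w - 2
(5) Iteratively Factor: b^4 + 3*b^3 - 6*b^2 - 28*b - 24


(1) = (n - 3)*(n^3 - 5*n^2 + 2*n + 8) = (n - 3)*(n + 1)*(n^2 - 6*n + 8) = (n - 4)*(n - 3)*(n + 1)*(n - 2)
(2) = (j - 4)*(j^2 - 9) = (j - 4)*(j + 3)*(j - 3)
(3) = (x - 1)*(x^2 - 7*x + 10) = (x - 5)*(x - 1)*(x - 2)
(4) = (w - 1)*(w^2 - 3*w + 2) = (w - 1)^2*(w - 2)
(5) = (b - 3)*(b^3 + 6*b^2 + 12*b + 8) = (b - 3)*(b + 2)*(b^2 + 4*b + 4) = (b - 3)*(b + 2)^2*(b + 2)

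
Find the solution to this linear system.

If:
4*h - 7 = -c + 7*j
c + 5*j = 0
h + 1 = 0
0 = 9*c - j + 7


Then:
No Solution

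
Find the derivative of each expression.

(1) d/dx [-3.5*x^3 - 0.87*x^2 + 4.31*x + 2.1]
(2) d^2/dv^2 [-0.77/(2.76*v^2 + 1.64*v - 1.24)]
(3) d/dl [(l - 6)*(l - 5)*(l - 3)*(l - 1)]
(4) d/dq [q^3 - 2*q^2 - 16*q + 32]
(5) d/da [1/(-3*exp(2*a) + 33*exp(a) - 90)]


(1) = -10.5*x^2 - 1.74*x + 4.31
(2) = (11.731104*v^2 + 6.970656*v - 0.77*(5.52*v + 1.64)*(11.04*v + 3.28) - 5.270496)/(2.76*v^2 + 1.64*v - 1.24)^3
(3) = 4*l^3 - 45*l^2 + 154*l - 153
(4) = 3*q^2 - 4*q - 16
(5) = (2*exp(a) - 11)*exp(a)/(3*(exp(2*a) - 11*exp(a) + 30)^2)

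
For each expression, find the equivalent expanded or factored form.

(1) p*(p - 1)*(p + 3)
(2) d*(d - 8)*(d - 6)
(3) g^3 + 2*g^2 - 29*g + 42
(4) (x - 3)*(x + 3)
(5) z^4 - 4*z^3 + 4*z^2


(1) = p^3 + 2*p^2 - 3*p
(2) = d^3 - 14*d^2 + 48*d
(3) = (g - 3)*(g - 2)*(g + 7)
(4) = x^2 - 9
(5) = z^2*(z - 2)^2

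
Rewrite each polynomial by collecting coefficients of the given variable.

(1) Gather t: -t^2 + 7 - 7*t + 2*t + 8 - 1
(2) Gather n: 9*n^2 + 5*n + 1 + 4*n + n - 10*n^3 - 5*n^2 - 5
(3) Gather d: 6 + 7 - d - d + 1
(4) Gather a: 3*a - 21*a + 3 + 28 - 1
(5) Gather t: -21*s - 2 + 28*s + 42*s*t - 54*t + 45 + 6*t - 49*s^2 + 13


(1) = -t^2 - 5*t + 14
(2) = -10*n^3 + 4*n^2 + 10*n - 4
(3) = 14 - 2*d
(4) = 30 - 18*a
(5) = -49*s^2 + 7*s + t*(42*s - 48) + 56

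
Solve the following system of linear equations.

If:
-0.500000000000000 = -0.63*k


Then:
k = 0.79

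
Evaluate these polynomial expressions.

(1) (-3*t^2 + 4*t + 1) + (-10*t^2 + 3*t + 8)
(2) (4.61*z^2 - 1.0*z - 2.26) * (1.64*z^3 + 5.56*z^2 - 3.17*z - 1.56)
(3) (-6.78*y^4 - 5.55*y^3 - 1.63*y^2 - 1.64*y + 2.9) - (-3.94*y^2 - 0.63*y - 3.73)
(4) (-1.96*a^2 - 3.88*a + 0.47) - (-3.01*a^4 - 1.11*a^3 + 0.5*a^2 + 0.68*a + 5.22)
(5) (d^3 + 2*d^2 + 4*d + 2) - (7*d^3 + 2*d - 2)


(1) = -13*t^2 + 7*t + 9
(2) = 7.5604*z^5 + 23.9916*z^4 - 23.8801*z^3 - 16.5872*z^2 + 8.7242*z + 3.5256
(3) = -6.78*y^4 - 5.55*y^3 + 2.31*y^2 - 1.01*y + 6.63
(4) = 3.01*a^4 + 1.11*a^3 - 2.46*a^2 - 4.56*a - 4.75
(5) = -6*d^3 + 2*d^2 + 2*d + 4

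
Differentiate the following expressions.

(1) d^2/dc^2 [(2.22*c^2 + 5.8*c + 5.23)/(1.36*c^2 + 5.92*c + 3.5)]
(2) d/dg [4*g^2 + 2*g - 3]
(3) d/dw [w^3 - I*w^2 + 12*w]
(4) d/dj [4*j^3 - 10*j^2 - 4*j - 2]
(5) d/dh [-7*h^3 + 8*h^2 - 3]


(1) = (-14.291968*c^3 - 5.362752*c^2 + 86.998656*c + 130.833744)/(2.515456*c^6 + 32.848896*c^5 + 162.410112*c^4 + 376.549888*c^3 + 417.9672*c^2 + 217.56*c + 42.875)
(2) = 8*g + 2
(3) = 3*w^2 - 2*I*w + 12
(4) = 12*j^2 - 20*j - 4
(5) = h*(16 - 21*h)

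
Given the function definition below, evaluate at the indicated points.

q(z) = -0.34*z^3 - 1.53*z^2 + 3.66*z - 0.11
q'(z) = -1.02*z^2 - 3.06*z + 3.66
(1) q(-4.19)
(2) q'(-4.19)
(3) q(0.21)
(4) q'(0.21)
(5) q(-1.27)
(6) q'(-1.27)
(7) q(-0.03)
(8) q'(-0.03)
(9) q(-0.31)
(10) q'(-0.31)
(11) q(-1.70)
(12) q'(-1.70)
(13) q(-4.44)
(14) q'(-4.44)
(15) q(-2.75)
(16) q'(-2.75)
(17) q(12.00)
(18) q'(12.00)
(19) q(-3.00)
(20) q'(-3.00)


(1) = -17.30
(2) = -1.43
(3) = 0.59
(4) = 2.97
(5) = -6.53
(6) = 5.90
(7) = -0.22
(8) = 3.75
(9) = -1.38
(10) = 4.51
(11) = -9.08
(12) = 5.91
(13) = -16.76
(14) = -2.86
(15) = -14.67
(16) = 4.36
(17) = -764.03
(18) = -179.94
(19) = -15.68
(20) = 3.66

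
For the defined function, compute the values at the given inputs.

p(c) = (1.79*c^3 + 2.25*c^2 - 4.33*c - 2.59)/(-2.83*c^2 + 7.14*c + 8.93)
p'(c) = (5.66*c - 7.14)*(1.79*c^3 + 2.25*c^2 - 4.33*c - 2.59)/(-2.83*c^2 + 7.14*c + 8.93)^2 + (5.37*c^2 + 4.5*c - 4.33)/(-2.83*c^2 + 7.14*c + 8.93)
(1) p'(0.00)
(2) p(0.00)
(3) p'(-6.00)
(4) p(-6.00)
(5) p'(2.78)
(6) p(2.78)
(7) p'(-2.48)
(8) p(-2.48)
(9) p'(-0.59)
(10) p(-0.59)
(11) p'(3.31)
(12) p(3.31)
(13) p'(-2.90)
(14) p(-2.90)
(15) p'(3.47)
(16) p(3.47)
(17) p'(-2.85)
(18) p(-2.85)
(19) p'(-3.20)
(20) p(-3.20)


(1) = -0.25
(2) = -0.29
(3) = -0.56
(4) = 2.08
(5) = 14.62
(6) = 5.97
(7) = -0.51
(8) = 0.20
(9) = -1.66
(10) = 0.10
(11) = 391.70
(12) = 46.64
(13) = -0.51
(14) = 0.42
(15) = 7491.21
(16) = -227.78
(17) = -0.51
(18) = 0.39
(19) = -0.51
(20) = 0.57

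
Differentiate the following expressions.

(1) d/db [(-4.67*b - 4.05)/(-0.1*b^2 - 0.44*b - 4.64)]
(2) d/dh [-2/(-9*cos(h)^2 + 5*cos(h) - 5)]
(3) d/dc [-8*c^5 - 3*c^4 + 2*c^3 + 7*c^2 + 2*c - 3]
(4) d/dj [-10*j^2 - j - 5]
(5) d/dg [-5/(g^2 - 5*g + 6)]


(1) = (-0.467*b^2 - 0.81*b + 19.8868)/(0.01*b^4 + 0.088*b^3 + 1.1216*b^2 + 4.0832*b + 21.5296)
(2) = 2*(18*cos(h) - 5)*sin(h)/(9*cos(h)^2 - 5*cos(h) + 5)^2
(3) = -40*c^4 - 12*c^3 + 6*c^2 + 14*c + 2
(4) = -20*j - 1
(5) = 5*(2*g - 5)/(g^2 - 5*g + 6)^2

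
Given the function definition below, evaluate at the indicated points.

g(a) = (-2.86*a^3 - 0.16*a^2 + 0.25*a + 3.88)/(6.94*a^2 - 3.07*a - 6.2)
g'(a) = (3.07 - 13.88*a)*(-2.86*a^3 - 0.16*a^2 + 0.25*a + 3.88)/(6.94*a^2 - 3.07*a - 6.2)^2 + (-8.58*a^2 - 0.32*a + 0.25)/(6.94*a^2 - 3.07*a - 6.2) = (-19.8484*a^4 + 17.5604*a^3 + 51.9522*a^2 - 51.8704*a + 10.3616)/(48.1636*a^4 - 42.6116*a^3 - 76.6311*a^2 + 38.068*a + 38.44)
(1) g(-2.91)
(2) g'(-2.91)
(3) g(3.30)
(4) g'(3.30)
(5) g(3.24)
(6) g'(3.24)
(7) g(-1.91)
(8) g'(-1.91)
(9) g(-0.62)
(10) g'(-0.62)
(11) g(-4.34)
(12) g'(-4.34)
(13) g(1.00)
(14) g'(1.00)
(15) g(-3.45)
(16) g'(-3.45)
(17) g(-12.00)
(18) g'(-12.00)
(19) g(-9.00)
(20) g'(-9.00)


(1) = 1.18
(2) = -0.33
(3) = -1.68
(4) = -0.38
(5) = -1.66
(6) = -0.37
(7) = 0.91
(8) = -0.14
(9) = -2.67
(10) = 20.87
(11) = 1.69
(12) = -0.38
(13) = -0.48
(14) = 1.50
(15) = 1.36
(16) = -0.36
(17) = 4.78
(18) = -0.41
(19) = 3.55
(20) = -0.41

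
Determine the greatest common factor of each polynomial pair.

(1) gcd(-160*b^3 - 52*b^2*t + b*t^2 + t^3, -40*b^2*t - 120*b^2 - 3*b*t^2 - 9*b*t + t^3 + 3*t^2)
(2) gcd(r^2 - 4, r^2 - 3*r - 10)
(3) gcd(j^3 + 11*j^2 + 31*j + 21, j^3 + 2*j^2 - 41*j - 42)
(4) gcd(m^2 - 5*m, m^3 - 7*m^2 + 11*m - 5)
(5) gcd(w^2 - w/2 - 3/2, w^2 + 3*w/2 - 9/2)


(1) = gcd((-8*b + t)*(4*b + t)*(5*b + t), (-8*b + t)*(5*b + t)*(t + 3)) = -40*b^2 - 3*b*t + t^2
(2) = r + 2
(3) = gcd((j + 1)*(j + 3)*(j + 7), (j - 6)*(j + 1)*(j + 7)) = j^2 + 8*j + 7
(4) = m - 5
(5) = w - 3/2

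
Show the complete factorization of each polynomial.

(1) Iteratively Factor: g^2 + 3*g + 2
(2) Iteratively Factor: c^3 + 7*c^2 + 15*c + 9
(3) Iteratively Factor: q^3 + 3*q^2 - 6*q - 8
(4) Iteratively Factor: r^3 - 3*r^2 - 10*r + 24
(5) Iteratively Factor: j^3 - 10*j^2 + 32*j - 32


(1) = (g + 1)*(g + 2)
(2) = (c + 3)*(c^2 + 4*c + 3) = (c + 3)^2*(c + 1)
(3) = (q + 4)*(q^2 - q - 2) = (q + 1)*(q + 4)*(q - 2)
(4) = (r + 3)*(r^2 - 6*r + 8) = (r - 4)*(r + 3)*(r - 2)
(5) = (j - 4)*(j^2 - 6*j + 8) = (j - 4)*(j - 2)*(j - 4)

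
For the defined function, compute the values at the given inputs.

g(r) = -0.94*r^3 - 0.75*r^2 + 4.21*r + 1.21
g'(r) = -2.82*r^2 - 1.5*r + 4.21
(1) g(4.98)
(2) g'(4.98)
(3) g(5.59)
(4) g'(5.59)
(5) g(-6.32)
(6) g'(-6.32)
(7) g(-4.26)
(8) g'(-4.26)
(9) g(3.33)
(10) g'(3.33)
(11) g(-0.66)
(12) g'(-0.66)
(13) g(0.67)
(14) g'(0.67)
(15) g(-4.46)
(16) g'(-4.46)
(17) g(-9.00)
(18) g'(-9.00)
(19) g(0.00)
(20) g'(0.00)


(1) = -112.52
(2) = -73.20
(3) = -162.89
(4) = -92.29
(5) = 181.94
(6) = -98.95
(7) = 42.33
(8) = -40.58
(9) = -27.80
(10) = -32.06
(11) = -1.63
(12) = 3.97
(13) = 3.41
(14) = 1.94
(15) = 50.91
(16) = -45.19
(17) = 587.83
(18) = -210.71
(19) = 1.21
(20) = 4.21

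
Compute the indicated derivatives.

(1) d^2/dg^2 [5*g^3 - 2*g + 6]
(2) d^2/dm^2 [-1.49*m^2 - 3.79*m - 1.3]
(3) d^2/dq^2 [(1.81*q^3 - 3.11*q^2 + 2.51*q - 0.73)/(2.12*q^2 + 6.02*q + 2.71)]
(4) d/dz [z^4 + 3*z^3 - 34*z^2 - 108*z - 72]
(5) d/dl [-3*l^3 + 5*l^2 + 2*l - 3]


(1) = 30*g
(2) = -2.98000000000000
(3) = (212.33664*q^3 + 264.692172*q^2 - 62.665098*q - 172.100578)/(9.528128*q^6 + 81.168864*q^5 + 267.028416*q^4 + 425.683832*q^3 + 341.342928*q^2 + 132.634446*q + 19.902511)
(4) = 4*z^3 + 9*z^2 - 68*z - 108
(5) = -9*l^2 + 10*l + 2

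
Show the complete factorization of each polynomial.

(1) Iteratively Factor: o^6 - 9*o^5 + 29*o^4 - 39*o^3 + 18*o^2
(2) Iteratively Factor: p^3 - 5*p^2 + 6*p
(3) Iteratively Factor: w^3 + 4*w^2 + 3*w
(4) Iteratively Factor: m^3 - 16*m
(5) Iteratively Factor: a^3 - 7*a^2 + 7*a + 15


(1) = (o - 1)*(o^5 - 8*o^4 + 21*o^3 - 18*o^2) = (o - 3)*(o - 1)*(o^4 - 5*o^3 + 6*o^2) = (o - 3)*(o - 2)*(o - 1)*(o^3 - 3*o^2) = o*(o - 3)*(o - 2)*(o - 1)*(o^2 - 3*o) = o^2*(o - 3)*(o - 2)*(o - 1)*(o - 3)
(2) = (p)*(p^2 - 5*p + 6) = p*(p - 3)*(p - 2)
(3) = (w + 3)*(w^2 + w) = (w + 1)*(w + 3)*(w)
(4) = (m + 4)*(m^2 - 4*m) = m*(m + 4)*(m - 4)
(5) = (a + 1)*(a^2 - 8*a + 15) = (a - 3)*(a + 1)*(a - 5)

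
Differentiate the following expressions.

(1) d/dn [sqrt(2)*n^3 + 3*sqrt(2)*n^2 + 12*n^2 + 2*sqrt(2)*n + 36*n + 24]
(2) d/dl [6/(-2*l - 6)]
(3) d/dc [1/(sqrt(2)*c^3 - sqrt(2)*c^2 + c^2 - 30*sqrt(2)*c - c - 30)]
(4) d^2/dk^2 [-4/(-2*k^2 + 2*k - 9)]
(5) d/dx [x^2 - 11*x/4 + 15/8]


(1) = 3*sqrt(2)*n^2 + 6*sqrt(2)*n + 24*n + 2*sqrt(2) + 36
(2) = 3/(l + 3)^2
(3) = (-3*sqrt(2)*c^2 - 2*c + 2*sqrt(2)*c + 1 + 30*sqrt(2))/(-sqrt(2)*c^3 - c^2 + sqrt(2)*c^2 + c + 30*sqrt(2)*c + 30)^2
(4) = 16*(-2*k^2 + 2*k + 2*(2*k - 1)^2 - 9)/(2*k^2 - 2*k + 9)^3
(5) = 2*x - 11/4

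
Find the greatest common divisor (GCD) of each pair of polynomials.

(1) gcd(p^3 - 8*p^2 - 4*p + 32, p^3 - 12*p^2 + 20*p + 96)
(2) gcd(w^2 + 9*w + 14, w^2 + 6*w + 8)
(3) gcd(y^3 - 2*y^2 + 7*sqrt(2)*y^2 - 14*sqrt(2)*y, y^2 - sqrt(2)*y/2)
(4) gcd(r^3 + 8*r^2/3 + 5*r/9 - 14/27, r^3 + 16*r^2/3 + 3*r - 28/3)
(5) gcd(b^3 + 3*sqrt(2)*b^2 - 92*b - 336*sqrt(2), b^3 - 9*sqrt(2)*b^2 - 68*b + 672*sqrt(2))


(1) = gcd((p - 8)*(p - 2)*(p + 2), (p - 8)*(p - 6)*(p + 2)) = p^2 - 6*p - 16
(2) = w + 2
(3) = gcd(y*(y - 2)*(y + 7*sqrt(2)), y*(y - sqrt(2)/2)) = y
(4) = gcd((r - 1/3)*(r + 2/3)*(r + 7/3), (r - 1)*(r + 7/3)*(r + 4)) = r + 7/3
(5) = gcd((b - 7*sqrt(2))*(b + 4*sqrt(2))*(b + 6*sqrt(2)), (b - 8*sqrt(2))*(b - 7*sqrt(2))*(b + 6*sqrt(2))) = b^2 - sqrt(2)*b - 84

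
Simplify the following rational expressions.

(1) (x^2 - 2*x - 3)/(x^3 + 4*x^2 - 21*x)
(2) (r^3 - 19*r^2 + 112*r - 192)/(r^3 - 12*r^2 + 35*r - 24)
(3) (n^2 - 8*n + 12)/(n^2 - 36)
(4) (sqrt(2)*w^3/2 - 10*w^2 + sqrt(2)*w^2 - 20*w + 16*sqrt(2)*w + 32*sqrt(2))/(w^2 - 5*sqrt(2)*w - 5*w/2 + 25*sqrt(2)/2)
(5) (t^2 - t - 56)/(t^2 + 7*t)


(1) = (x + 1)/(x^2 + 7*x)
(2) = (r - 8)/(r - 1)
(3) = (n - 2)/(n + 6)
(4) = (2*sqrt(2)*w^3 + w^2*(-40 + 4*sqrt(2)) + w*(-80 + 64*sqrt(2)) + 128*sqrt(2))/(4*w^2 + w*(-20*sqrt(2) - 10) + 50*sqrt(2))
(5) = (t - 8)/t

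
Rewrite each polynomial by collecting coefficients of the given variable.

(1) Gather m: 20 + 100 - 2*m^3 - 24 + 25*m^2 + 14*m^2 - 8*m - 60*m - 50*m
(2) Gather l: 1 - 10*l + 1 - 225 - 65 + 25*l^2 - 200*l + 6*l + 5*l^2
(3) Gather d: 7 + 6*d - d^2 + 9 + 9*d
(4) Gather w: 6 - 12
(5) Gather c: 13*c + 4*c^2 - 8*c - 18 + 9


(1) = -2*m^3 + 39*m^2 - 118*m + 96
(2) = 30*l^2 - 204*l - 288
(3) = -d^2 + 15*d + 16
(4) = -6
(5) = 4*c^2 + 5*c - 9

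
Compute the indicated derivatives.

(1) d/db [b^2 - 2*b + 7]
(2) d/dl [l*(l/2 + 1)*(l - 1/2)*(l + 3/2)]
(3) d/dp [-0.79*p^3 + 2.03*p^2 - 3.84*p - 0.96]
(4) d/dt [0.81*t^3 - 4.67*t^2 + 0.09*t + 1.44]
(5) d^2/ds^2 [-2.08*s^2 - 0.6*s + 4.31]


(1) = 2*b - 2
(2) = 2*l^3 + 9*l^2/2 + 5*l/4 - 3/4
(3) = -2.37*p^2 + 4.06*p - 3.84
(4) = 2.43*t^2 - 9.34*t + 0.09
(5) = -4.16000000000000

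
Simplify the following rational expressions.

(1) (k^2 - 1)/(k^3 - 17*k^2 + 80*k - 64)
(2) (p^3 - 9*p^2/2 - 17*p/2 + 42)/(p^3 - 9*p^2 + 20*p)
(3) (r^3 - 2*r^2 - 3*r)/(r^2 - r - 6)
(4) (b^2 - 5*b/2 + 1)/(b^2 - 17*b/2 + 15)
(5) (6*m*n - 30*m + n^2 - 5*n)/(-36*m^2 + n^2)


(1) = (k + 1)/(k^2 - 16*k + 64)
(2) = (2*p^2 - p - 21)/(2*p^2 - 10*p)
(3) = (r^2 + r)/(r + 2)
(4) = (2*b^2 - 5*b + 2)/(2*b^2 - 17*b + 30)
(5) = (5 - n)/(6*m - n)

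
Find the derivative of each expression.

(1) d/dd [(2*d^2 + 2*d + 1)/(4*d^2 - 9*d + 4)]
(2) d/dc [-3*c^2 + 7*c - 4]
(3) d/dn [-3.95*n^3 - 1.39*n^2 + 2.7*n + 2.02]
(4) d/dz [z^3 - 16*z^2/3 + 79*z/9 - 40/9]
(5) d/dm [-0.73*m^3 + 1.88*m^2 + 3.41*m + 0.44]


(1) = (-26*d^2 + 8*d + 17)/(16*d^4 - 72*d^3 + 113*d^2 - 72*d + 16)
(2) = 7 - 6*c
(3) = -11.85*n^2 - 2.78*n + 2.7
(4) = 3*z^2 - 32*z/3 + 79/9
(5) = -2.19*m^2 + 3.76*m + 3.41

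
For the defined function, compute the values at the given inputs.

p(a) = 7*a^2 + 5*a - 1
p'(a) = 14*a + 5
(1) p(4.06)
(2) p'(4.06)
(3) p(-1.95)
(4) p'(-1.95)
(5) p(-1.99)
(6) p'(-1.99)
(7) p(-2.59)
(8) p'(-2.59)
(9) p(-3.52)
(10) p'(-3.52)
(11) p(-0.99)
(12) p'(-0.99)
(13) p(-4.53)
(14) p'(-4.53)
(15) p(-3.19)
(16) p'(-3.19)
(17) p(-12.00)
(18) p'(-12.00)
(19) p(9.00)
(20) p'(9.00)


(1) = 134.69
(2) = 61.84
(3) = 15.87
(4) = -22.30
(5) = 16.77
(6) = -22.86
(7) = 33.01
(8) = -31.26
(9) = 68.13
(10) = -44.28
(11) = 0.91
(12) = -8.86
(13) = 120.00
(14) = -58.42
(15) = 54.28
(16) = -39.66
(17) = 947.00
(18) = -163.00
(19) = 611.00
(20) = 131.00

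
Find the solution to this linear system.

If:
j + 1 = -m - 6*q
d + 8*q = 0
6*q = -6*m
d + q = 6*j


Then:
d = 48/23
j = 7/23
m = 6/23
q = -6/23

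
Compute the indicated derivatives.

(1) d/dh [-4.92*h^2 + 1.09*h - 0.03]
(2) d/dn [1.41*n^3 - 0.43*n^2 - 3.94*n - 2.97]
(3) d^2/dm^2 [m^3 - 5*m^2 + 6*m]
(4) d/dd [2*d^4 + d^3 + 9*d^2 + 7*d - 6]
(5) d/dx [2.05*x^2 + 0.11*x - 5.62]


(1) = 1.09 - 9.84*h
(2) = 4.23*n^2 - 0.86*n - 3.94
(3) = 6*m - 10
(4) = 8*d^3 + 3*d^2 + 18*d + 7
(5) = 4.1*x + 0.11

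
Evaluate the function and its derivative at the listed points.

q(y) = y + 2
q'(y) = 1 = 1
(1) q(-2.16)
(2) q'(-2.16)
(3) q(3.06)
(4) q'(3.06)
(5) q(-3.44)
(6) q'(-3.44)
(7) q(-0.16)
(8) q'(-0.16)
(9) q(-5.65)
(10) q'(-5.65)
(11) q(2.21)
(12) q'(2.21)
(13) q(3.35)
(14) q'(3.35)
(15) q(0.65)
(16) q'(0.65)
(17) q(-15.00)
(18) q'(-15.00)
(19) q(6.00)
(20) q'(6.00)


(1) = -0.16
(2) = 1.00
(3) = 5.06
(4) = 1.00
(5) = -1.44
(6) = 1.00
(7) = 1.84
(8) = 1.00
(9) = -3.65
(10) = 1.00
(11) = 4.21
(12) = 1.00
(13) = 5.35
(14) = 1.00
(15) = 2.65
(16) = 1.00
(17) = -13.00
(18) = 1.00
(19) = 8.00
(20) = 1.00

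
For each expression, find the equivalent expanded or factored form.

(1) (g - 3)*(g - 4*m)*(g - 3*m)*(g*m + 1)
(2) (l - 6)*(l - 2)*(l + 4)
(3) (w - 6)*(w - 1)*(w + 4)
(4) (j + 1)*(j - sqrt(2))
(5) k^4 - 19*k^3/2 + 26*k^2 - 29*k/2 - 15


(1) = g^4*m - 7*g^3*m^2 - 3*g^3*m + g^3 + 12*g^2*m^3 + 21*g^2*m^2 - 7*g^2*m - 3*g^2 - 36*g*m^3 + 12*g*m^2 + 21*g*m - 36*m^2
(2) = l^3 - 4*l^2 - 20*l + 48
(3) = w^3 - 3*w^2 - 22*w + 24
(4) = j^2 - sqrt(2)*j + j - sqrt(2)
(5) = (k - 5)*(k - 3)*(k - 2)*(k + 1/2)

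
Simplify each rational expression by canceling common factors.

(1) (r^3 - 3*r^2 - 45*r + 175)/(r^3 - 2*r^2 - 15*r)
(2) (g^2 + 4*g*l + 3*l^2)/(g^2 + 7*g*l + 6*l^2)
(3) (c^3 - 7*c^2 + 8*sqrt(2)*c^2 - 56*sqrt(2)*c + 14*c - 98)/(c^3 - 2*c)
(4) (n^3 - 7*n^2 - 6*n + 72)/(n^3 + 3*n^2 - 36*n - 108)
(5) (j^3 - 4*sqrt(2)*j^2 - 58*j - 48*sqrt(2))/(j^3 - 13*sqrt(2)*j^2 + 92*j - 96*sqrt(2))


(1) = (r^2 + 2*r - 35)/(r^2 + 3*r)
(2) = (g + 3*l)/(g + 6*l)
(3) = (c^2 + c*(-7 + 7*sqrt(2)) - 49*sqrt(2))/(c^2 - sqrt(2)*c)
(4) = (n - 4)/(n + 6)
(5) = (j^2 + 4*sqrt(2)*j + 6)/(j^2 - 5*sqrt(2)*j + 12)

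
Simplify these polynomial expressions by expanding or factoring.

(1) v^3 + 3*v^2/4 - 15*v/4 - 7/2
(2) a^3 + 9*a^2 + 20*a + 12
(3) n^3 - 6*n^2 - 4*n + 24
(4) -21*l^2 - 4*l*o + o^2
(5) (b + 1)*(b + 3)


(1) = (v - 2)*(v + 1)*(v + 7/4)
(2) = (a + 1)*(a + 2)*(a + 6)
(3) = (n - 6)*(n - 2)*(n + 2)
(4) = (-7*l + o)*(3*l + o)
(5) = b^2 + 4*b + 3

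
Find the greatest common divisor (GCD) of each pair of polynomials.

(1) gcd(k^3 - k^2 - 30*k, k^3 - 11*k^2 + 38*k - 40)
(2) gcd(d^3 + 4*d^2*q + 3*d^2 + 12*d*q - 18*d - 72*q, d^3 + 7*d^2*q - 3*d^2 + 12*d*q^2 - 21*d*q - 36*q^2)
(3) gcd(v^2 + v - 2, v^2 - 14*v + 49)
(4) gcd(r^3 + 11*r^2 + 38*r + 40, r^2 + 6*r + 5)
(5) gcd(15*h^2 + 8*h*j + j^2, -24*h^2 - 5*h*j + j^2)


(1) = 1
(2) = d^2 + 4*d*q - 3*d - 12*q
(3) = 1
(4) = gcd((r + 2)*(r + 4)*(r + 5), (r + 1)*(r + 5)) = r + 5
(5) = gcd((3*h + j)*(5*h + j), (-8*h + j)*(3*h + j)) = 3*h + j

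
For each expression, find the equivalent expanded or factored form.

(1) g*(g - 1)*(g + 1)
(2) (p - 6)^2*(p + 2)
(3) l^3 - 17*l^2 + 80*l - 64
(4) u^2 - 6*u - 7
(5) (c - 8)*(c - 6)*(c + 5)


(1) = g^3 - g
(2) = p^3 - 10*p^2 + 12*p + 72
(3) = (l - 8)^2*(l - 1)
(4) = (u - 7)*(u + 1)
(5) = c^3 - 9*c^2 - 22*c + 240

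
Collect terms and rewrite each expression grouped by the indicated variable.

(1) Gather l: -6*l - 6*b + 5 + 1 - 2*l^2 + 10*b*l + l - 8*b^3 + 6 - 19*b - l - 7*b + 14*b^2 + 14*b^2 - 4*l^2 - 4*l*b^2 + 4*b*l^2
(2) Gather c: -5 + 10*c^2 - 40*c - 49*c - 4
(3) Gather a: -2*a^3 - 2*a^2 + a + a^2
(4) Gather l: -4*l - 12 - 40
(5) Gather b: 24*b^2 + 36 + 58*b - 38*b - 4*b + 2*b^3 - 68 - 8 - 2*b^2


(1) = -8*b^3 + 28*b^2 - 32*b + l^2*(4*b - 6) + l*(-4*b^2 + 10*b - 6) + 12
(2) = 10*c^2 - 89*c - 9
(3) = -2*a^3 - a^2 + a
(4) = -4*l - 52
(5) = 2*b^3 + 22*b^2 + 16*b - 40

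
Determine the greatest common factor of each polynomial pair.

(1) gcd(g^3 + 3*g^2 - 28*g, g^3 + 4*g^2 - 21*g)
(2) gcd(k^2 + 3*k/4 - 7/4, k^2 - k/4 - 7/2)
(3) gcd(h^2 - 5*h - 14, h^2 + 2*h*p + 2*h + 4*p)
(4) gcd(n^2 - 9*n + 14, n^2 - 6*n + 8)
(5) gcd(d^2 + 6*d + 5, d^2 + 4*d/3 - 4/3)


(1) = g^2 + 7*g
(2) = gcd((k - 1)*(k + 7/4), (k - 2)*(k + 7/4)) = k + 7/4
(3) = h + 2
(4) = gcd((n - 7)*(n - 2), (n - 4)*(n - 2)) = n - 2
(5) = gcd((d + 1)*(d + 5), (d - 2/3)*(d + 2)) = 1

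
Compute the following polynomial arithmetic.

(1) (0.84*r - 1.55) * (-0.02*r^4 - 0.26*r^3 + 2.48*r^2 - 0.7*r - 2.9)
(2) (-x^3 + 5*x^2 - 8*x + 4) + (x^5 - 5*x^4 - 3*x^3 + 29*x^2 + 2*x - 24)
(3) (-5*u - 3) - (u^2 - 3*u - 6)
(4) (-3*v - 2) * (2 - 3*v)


(1) = -0.0168*r^5 - 0.1874*r^4 + 2.4862*r^3 - 4.432*r^2 - 1.351*r + 4.495
(2) = x^5 - 5*x^4 - 4*x^3 + 34*x^2 - 6*x - 20
(3) = -u^2 - 2*u + 3
(4) = 9*v^2 - 4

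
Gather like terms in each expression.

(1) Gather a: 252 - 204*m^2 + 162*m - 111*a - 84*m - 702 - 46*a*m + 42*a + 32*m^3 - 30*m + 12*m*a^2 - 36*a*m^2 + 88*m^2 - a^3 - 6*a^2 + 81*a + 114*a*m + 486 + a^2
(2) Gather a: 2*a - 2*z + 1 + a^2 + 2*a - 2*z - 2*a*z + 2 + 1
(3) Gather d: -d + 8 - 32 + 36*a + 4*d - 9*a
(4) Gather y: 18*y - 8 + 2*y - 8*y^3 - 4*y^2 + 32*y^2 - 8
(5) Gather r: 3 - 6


(1) = -a^3 + a^2*(12*m - 5) + a*(-36*m^2 + 68*m + 12) + 32*m^3 - 116*m^2 + 48*m + 36
(2) = a^2 + a*(4 - 2*z) - 4*z + 4
(3) = 27*a + 3*d - 24
(4) = -8*y^3 + 28*y^2 + 20*y - 16
(5) = -3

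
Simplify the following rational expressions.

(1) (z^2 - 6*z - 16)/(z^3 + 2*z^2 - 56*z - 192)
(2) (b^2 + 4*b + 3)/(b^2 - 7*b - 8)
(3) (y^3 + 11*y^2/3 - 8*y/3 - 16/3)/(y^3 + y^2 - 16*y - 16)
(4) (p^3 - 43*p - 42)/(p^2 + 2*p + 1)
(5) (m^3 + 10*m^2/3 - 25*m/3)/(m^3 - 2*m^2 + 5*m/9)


(1) = (z + 2)/(z^2 + 10*z + 24)
(2) = (b + 3)/(b - 8)
(3) = (3*y - 4)/(3*y - 12)
(4) = (p^2 - p - 42)/(p + 1)
(5) = (3*m + 15)/(3*m - 1)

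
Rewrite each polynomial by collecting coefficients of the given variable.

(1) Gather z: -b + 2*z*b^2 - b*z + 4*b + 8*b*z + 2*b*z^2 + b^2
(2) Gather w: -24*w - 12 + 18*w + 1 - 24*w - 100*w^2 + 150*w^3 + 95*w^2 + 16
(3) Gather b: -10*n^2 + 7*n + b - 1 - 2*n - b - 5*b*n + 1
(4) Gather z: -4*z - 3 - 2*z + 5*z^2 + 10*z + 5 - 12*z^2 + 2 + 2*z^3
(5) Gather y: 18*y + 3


(1) = b^2 + 2*b*z^2 + 3*b + z*(2*b^2 + 7*b)
(2) = 150*w^3 - 5*w^2 - 30*w + 5
(3) = -5*b*n - 10*n^2 + 5*n
(4) = 2*z^3 - 7*z^2 + 4*z + 4
(5) = 18*y + 3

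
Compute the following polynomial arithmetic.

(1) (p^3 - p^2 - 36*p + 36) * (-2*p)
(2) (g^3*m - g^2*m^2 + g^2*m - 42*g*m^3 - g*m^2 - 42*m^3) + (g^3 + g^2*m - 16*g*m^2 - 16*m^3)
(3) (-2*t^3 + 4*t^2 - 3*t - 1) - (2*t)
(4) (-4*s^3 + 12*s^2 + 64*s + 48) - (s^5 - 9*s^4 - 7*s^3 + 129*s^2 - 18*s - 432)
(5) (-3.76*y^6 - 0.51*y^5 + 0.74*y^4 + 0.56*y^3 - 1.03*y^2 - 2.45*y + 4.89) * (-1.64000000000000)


(1) = -2*p^4 + 2*p^3 + 72*p^2 - 72*p
(2) = g^3*m + g^3 - g^2*m^2 + 2*g^2*m - 42*g*m^3 - 17*g*m^2 - 58*m^3
(3) = -2*t^3 + 4*t^2 - 5*t - 1
(4) = -s^5 + 9*s^4 + 3*s^3 - 117*s^2 + 82*s + 480
(5) = 6.1664*y^6 + 0.8364*y^5 - 1.2136*y^4 - 0.9184*y^3 + 1.6892*y^2 + 4.018*y - 8.0196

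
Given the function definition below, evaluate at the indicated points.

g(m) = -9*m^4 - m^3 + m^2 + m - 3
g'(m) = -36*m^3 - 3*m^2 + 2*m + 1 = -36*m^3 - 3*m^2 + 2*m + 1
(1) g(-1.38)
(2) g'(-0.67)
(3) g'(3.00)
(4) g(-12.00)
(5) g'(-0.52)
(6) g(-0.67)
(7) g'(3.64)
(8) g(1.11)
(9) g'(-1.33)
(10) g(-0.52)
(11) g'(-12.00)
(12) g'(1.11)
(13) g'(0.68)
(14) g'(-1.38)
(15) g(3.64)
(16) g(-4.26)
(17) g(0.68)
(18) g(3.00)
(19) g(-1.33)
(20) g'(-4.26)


(1) = -32.49
(2) = 9.14
(3) = -992.00
(4) = -184767.00
(5) = 4.21
(6) = -4.73
(7) = -1767.70
(8) = -15.69
(9) = 77.73
(10) = -3.77
(11) = 61753.00
(12) = -49.71
(13) = -10.35
(14) = 87.14
(15) = -1614.31
(16) = -2875.82
(17) = -4.10
(18) = -747.00
(19) = -28.37
(20) = 2721.15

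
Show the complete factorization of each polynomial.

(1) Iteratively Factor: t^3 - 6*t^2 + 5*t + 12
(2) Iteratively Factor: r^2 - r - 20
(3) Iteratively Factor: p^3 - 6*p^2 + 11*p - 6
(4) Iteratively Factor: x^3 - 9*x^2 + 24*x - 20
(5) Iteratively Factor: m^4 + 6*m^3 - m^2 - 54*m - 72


(1) = (t + 1)*(t^2 - 7*t + 12) = (t - 3)*(t + 1)*(t - 4)
(2) = (r - 5)*(r + 4)
(3) = (p - 2)*(p^2 - 4*p + 3) = (p - 2)*(p - 1)*(p - 3)
(4) = (x - 5)*(x^2 - 4*x + 4) = (x - 5)*(x - 2)*(x - 2)
(5) = (m + 2)*(m^3 + 4*m^2 - 9*m - 36) = (m + 2)*(m + 4)*(m^2 - 9) = (m + 2)*(m + 3)*(m + 4)*(m - 3)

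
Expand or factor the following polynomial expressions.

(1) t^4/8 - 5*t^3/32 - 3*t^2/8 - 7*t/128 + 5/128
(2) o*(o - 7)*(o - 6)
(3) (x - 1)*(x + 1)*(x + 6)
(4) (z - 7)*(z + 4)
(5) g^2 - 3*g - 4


(1) = (t/4 + 1/4)*(t/2 + 1/4)*(t - 5/2)*(t - 1/4)
(2) = o^3 - 13*o^2 + 42*o
(3) = x^3 + 6*x^2 - x - 6
(4) = z^2 - 3*z - 28
(5) = (g - 4)*(g + 1)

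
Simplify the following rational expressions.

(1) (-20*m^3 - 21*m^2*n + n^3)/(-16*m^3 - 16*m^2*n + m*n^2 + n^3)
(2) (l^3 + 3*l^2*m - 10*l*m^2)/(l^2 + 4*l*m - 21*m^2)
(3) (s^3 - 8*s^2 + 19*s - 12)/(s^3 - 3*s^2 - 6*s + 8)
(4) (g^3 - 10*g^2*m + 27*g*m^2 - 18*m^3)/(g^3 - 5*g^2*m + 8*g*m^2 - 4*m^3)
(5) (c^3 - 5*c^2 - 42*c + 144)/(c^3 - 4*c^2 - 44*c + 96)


(1) = (5*m - n)/(4*m - n)
(2) = (l^3 + 3*l^2*m - 10*l*m^2)/(l^2 + 4*l*m - 21*m^2)
(3) = (s - 3)/(s + 2)
(4) = (g^2 - 9*g*m + 18*m^2)/(g^2 - 4*g*m + 4*m^2)
(5) = (c - 3)/(c - 2)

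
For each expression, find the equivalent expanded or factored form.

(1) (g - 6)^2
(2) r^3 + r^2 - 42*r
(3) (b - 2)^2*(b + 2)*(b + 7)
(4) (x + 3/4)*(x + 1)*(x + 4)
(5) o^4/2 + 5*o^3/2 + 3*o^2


(1) = g^2 - 12*g + 36
(2) = r*(r - 6)*(r + 7)
(3) = b^4 + 5*b^3 - 18*b^2 - 20*b + 56
(4) = x^3 + 23*x^2/4 + 31*x/4 + 3
(5) = o^2*(o/2 + 1)*(o + 3)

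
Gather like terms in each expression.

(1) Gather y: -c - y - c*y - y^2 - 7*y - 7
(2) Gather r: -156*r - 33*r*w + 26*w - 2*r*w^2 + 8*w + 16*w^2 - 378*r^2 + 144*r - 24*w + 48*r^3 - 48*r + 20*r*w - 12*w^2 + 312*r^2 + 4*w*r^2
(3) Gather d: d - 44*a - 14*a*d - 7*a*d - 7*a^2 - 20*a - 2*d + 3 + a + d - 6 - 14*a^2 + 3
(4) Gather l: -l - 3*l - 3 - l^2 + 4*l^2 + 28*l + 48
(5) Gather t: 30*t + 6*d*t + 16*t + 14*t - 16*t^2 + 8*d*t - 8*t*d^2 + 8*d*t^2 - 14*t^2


(1) = -c - y^2 + y*(-c - 8) - 7
(2) = 48*r^3 + r^2*(4*w - 66) + r*(-2*w^2 - 13*w - 60) + 4*w^2 + 10*w
(3) = -21*a^2 - 21*a*d - 63*a
(4) = 3*l^2 + 24*l + 45
(5) = t^2*(8*d - 30) + t*(-8*d^2 + 14*d + 60)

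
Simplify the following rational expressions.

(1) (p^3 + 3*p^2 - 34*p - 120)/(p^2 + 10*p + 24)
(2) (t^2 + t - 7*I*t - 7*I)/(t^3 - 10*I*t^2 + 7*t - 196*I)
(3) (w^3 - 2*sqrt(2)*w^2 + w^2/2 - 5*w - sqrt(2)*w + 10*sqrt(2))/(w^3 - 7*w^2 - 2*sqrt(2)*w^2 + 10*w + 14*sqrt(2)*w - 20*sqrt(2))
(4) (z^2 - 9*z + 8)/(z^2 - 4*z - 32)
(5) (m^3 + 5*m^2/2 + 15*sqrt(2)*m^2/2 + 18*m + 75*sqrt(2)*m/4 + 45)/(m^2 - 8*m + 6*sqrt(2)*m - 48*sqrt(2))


(1) = (p^2 - p - 30)/(p + 6)
(2) = (t + 1)/(t^2 - 3*I*t + 28)
(3) = (2*w + 5)/(2*w - 10)
(4) = (z - 1)/(z + 4)
(5) = (4*m^2 + m*(6*sqrt(2) + 10) + 15*sqrt(2))/(4*m - 32)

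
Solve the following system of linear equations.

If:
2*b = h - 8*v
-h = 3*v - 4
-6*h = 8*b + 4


Then:
b = -59/31
h = 58/31
v = 22/31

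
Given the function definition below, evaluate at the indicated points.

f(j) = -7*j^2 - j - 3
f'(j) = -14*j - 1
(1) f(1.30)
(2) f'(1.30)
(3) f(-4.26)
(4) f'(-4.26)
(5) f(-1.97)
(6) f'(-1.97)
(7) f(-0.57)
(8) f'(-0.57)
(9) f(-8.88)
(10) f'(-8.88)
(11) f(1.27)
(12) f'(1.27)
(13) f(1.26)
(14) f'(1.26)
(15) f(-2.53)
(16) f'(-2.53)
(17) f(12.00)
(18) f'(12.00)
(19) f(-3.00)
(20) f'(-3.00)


(1) = -16.13
(2) = -19.20
(3) = -125.77
(4) = 58.64
(5) = -28.20
(6) = 26.58
(7) = -4.70
(8) = 6.98
(9) = -546.10
(10) = 123.32
(11) = -15.56
(12) = -18.78
(13) = -15.37
(14) = -18.64
(15) = -45.28
(16) = 34.42
(17) = -1023.00
(18) = -169.00
(19) = -63.00
(20) = 41.00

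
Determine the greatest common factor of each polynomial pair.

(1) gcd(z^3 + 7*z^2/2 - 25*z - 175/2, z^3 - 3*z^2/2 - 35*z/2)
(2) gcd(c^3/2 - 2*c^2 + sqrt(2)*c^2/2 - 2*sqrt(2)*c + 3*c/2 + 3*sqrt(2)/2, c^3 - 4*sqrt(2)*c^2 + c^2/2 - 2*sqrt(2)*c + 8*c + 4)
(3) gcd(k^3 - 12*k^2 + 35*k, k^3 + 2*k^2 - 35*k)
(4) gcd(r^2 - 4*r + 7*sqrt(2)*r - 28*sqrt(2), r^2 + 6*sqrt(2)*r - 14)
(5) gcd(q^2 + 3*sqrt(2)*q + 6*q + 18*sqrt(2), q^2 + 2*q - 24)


(1) = gcd((z - 5)*(z + 7/2)*(z + 5), z*(z - 5)*(z + 7/2)) = z^2 - 3*z/2 - 35/2
(2) = 1
(3) = gcd(k*(k - 7)*(k - 5), k*(k - 5)*(k + 7)) = k^2 - 5*k
(4) = gcd((r - 4)*(r + 7*sqrt(2)), (r - sqrt(2))*(r + 7*sqrt(2))) = r + 7*sqrt(2)
(5) = gcd((q + 6)*(q + 3*sqrt(2)), (q - 4)*(q + 6)) = q + 6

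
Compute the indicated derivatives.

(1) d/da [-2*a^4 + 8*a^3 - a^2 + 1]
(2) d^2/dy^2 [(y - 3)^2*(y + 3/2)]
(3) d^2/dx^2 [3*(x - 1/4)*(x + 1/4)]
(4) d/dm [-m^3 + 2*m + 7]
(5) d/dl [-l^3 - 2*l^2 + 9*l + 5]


(1) = 2*a*(-4*a^2 + 12*a - 1)
(2) = 6*y - 9
(3) = 6
(4) = 2 - 3*m^2
(5) = -3*l^2 - 4*l + 9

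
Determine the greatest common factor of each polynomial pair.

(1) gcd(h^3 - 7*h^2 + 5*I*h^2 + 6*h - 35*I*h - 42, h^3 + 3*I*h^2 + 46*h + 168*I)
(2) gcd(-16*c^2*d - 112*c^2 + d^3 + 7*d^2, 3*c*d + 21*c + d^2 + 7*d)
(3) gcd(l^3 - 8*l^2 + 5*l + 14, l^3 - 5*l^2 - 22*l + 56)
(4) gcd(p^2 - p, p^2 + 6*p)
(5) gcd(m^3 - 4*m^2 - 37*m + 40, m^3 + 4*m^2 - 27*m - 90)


(1) = gcd((h - 7)*(h - I)*(h + 6*I), (h - 7*I)*(h + 4*I)*(h + 6*I)) = h + 6*I
(2) = gcd((-4*c + d)*(4*c + d)*(d + 7), (3*c + d)*(d + 7)) = d + 7
(3) = l^2 - 9*l + 14
(4) = gcd(p*(p - 1), p*(p + 6)) = p
(5) = gcd((m - 8)*(m - 1)*(m + 5), (m - 5)*(m + 3)*(m + 6)) = 1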